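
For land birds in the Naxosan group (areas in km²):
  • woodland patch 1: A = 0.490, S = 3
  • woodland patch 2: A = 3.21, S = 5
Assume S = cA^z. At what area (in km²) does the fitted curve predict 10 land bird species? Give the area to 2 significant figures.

z = ln(5/3) / ln(3.21/0.49) = 0.5108 / 1.8796 = 0.2718
c = 3 / 0.49^0.2718 = 3 / 0.8238 = 3.642
A = (10/3.642)^(1/0.2718) ⇒ ln A = ln(2.746)/0.2718 = 3.7168
A = e^3.7168 ≈ 41.13 km²

41 km²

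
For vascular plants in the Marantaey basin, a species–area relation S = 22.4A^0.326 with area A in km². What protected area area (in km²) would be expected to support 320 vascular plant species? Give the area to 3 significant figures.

3490 km²

320 = 22.4 × A^0.326  ⇒  A^0.326 = 320/22.4 = 14.29
ln A = ln(14.29) / 0.326 = 2.6593 / 0.326 = 8.1572
A = e^8.1572 ≈ 3489 km²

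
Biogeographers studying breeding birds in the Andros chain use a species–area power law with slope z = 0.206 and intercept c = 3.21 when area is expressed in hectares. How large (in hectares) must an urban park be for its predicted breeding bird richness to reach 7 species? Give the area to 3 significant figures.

44.0 hectares

7 = 3.21 × A^0.206  ⇒  A^0.206 = 7/3.21 = 2.181
ln A = ln(2.181) / 0.206 = 0.7796 / 0.206 = 3.7847
A = e^3.7847 ≈ 44.02 hectares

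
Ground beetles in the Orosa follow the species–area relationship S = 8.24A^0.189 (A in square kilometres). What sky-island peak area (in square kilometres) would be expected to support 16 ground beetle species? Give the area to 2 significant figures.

33 square kilometres

16 = 8.24 × A^0.189  ⇒  A^0.189 = 16/8.24 = 1.942
ln A = ln(1.942) / 0.189 = 0.6636 / 0.189 = 3.5110
A = e^3.5110 ≈ 33.48 square kilometres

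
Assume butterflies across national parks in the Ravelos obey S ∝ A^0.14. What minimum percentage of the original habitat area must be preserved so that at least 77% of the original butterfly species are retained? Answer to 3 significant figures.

Need (A_new/A_old)^0.14 = 0.77, so A_new/A_old = 0.77^(1/0.14) = 0.77^7.143
ln(A_new/A_old) = ln 0.77 / 0.14 = -0.2614 / 0.14 = -1.8669
A_new/A_old = e^-1.8669 ≈ 0.1546

15.5%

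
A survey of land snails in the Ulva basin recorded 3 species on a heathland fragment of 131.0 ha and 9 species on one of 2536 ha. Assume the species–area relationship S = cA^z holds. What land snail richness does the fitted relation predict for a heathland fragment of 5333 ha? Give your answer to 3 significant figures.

11.9

z = ln(9/3) / ln(2536/131) = 1.0986 / 2.9631 = 0.3708
c = 3 / 131^0.3708 = 3 / 6.095 = 0.4922
S₃ = 0.4922 × 5333^0.3708 = 0.4922 × 24.09 ≈ 11.86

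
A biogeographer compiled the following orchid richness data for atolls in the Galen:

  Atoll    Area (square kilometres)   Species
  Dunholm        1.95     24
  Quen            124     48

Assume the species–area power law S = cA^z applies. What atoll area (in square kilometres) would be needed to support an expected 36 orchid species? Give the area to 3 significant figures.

22.1 square kilometres

z = ln(48/24) / ln(124/1.95) = 0.6931 / 4.1525 = 0.1669
c = 24 / 1.95^0.1669 = 24 / 1.118 = 21.47
A = (36/21.47)^(1/0.1669) ⇒ ln A = ln(1.677)/0.1669 = 3.0969
A = e^3.0969 ≈ 22.13 square kilometres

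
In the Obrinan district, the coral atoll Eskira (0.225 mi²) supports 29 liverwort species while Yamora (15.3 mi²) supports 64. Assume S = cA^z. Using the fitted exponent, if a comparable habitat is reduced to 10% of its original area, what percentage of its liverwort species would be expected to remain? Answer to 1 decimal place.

64.9%

z = ln(64/29) / ln(15.3/0.225) = 0.7916 / 4.2195 = 0.1876
S_new/S_old = (A_new/A_old)^z = 0.1^0.1876 = exp(0.1876 × -2.3026) = 0.6492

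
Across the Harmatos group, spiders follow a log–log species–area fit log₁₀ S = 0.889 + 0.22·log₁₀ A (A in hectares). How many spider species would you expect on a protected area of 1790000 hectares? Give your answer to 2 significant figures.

S = 7.745 × 1790000^0.22
ln S = ln 7.745 + 0.22 × ln 1790000 = 2.0470 + 0.22 × 14.3977 = 5.2145
S = e^5.2145 ≈ 183.9

180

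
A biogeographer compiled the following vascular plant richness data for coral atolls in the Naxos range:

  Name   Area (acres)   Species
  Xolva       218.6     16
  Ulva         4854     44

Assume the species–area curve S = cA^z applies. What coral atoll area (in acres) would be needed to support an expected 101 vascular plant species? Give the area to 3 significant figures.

z = ln(44/16) / ln(4854/218.6) = 1.0116 / 3.1003 = 0.3263
c = 16 / 218.6^0.3263 = 16 / 5.8 = 2.759
A = (101/2.759)^(1/0.3263) ⇒ ln A = ln(36.61)/0.3263 = 11.0342
A = e^11.0342 ≈ 61955 acres

62000 acres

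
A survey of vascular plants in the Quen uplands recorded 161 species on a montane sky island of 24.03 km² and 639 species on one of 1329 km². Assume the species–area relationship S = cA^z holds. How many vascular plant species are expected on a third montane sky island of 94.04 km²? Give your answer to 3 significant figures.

z = ln(639/161) / ln(1329/24.03) = 1.3785 / 4.0129 = 0.3435
c = 161 / 24.03^0.3435 = 161 / 2.981 = 54.01
S₃ = 54.01 × 94.04^0.3435 = 54.01 × 4.763 ≈ 257.3

257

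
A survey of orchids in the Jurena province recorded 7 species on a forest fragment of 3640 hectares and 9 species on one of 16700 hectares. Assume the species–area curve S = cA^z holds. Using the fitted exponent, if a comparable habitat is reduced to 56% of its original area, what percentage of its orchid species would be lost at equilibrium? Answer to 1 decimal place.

z = ln(9/7) / ln(16700/3640) = 0.2513 / 1.5234 = 0.1650
S_new/S_old = (A_new/A_old)^z = 0.56^0.1650 = exp(0.1650 × -0.5798) = 0.9088
Fraction lost = 1 − 0.9088 = 0.09122

9.1%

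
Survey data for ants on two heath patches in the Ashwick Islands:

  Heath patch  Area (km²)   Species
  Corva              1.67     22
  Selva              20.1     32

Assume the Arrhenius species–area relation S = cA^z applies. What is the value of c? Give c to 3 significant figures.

z = ln(S₂/S₁) / ln(A₂/A₁) = ln(32/22) / ln(20.1/1.67) = 0.3747 / 2.4879 = 0.1506
c = S₁ / A₁^z = 22 / 1.67^0.1506 = 22 / 1.08 = 20.36

20.4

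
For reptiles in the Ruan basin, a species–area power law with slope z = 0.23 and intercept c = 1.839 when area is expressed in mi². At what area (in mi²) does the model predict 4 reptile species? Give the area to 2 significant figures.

4 = 1.839 × A^0.23  ⇒  A^0.23 = 4/1.839 = 2.175
ln A = ln(2.175) / 0.23 = 0.7771 / 0.23 = 3.3786
A = e^3.3786 ≈ 29.33 mi²

29 mi²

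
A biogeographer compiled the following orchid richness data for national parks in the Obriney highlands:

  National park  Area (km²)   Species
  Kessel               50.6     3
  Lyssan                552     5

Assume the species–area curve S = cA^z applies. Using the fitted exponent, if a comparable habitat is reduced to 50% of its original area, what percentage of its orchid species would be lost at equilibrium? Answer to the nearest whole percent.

z = ln(5/3) / ln(552/50.6) = 0.5108 / 2.3896 = 0.2138
S_new/S_old = (A_new/A_old)^z = 0.5^0.2138 = exp(0.2138 × -0.6931) = 0.8623
Fraction lost = 1 − 0.8623 = 0.1377

14%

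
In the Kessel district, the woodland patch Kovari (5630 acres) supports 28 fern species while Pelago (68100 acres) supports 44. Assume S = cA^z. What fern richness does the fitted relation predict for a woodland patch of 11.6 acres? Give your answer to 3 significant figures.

9.12

z = ln(44/28) / ln(68100/5630) = 0.4520 / 2.4929 = 0.1813
c = 28 / 5630^0.1813 = 28 / 4.786 = 5.85
S₃ = 5.85 × 11.6^0.1813 = 5.85 × 1.56 ≈ 9.123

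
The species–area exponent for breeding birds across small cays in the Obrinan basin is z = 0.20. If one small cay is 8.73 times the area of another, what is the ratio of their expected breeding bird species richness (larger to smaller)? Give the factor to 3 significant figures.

1.54

S₂/S₁ = (A₂/A₁)^z = 8.73^0.2
ln(S₂/S₁) = 0.2 × ln 8.73 = 0.2 × 2.1668 = 0.4334
S₂/S₁ = e^0.4334 ≈ 1.542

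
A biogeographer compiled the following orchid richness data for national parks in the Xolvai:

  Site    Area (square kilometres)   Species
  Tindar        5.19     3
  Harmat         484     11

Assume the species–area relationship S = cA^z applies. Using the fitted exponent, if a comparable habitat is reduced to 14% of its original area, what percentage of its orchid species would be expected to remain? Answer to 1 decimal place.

56.9%

z = ln(11/3) / ln(484/5.19) = 1.2993 / 4.5354 = 0.2865
S_new/S_old = (A_new/A_old)^z = 0.14^0.2865 = exp(0.2865 × -1.9661) = 0.5694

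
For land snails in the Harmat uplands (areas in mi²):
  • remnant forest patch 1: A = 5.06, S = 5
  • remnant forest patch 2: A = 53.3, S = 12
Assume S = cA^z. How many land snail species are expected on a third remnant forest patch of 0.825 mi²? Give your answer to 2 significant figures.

z = ln(12/5) / ln(53.3/5.06) = 0.8755 / 2.3546 = 0.3718
c = 5 / 5.06^0.3718 = 5 / 1.827 = 2.736
S₃ = 2.736 × 0.825^0.3718 = 2.736 × 0.931 ≈ 2.547

2.5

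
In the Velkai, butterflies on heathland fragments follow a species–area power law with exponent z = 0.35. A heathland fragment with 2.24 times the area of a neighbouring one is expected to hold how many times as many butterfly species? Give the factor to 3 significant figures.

1.33

S₂/S₁ = (A₂/A₁)^z = 2.24^0.35
ln(S₂/S₁) = 0.35 × ln 2.24 = 0.35 × 0.8065 = 0.2823
S₂/S₁ = e^0.2823 ≈ 1.326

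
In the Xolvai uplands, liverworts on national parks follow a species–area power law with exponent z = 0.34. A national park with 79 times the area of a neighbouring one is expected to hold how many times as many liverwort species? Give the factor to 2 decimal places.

S₂/S₁ = (A₂/A₁)^z = 79^0.34
ln(S₂/S₁) = 0.34 × ln 79 = 0.34 × 4.3694 = 1.4856
S₂/S₁ = e^1.4856 ≈ 4.418

4.42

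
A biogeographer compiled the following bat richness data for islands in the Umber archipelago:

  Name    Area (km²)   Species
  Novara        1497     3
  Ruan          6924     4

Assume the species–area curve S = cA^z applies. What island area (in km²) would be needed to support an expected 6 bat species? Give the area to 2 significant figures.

60000 km²

z = ln(4/3) / ln(6924/1497) = 0.2877 / 1.5315 = 0.1878
c = 3 / 1497^0.1878 = 3 / 3.949 = 0.7598
A = (6/0.7598)^(1/0.1878) ⇒ ln A = ln(7.897)/0.1878 = 11.0013
A = e^11.0013 ≈ 59953 km²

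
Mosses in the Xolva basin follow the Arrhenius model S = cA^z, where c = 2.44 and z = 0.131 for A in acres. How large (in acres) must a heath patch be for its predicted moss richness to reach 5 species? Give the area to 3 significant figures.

239 acres

5 = 2.44 × A^0.131  ⇒  A^0.131 = 5/2.44 = 2.049
ln A = ln(2.049) / 0.131 = 0.7174 / 0.131 = 5.4766
A = e^5.4766 ≈ 239 acres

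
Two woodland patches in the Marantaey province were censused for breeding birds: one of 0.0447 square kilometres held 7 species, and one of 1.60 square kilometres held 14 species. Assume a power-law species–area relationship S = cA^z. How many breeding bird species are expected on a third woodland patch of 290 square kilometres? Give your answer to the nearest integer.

z = ln(14/7) / ln(1.6/0.0447) = 0.6931 / 3.5778 = 0.1937
c = 7 / 0.0447^0.1937 = 7 / 0.5477 = 12.78
S₃ = 12.78 × 290^0.1937 = 12.78 × 3 ≈ 38.34

38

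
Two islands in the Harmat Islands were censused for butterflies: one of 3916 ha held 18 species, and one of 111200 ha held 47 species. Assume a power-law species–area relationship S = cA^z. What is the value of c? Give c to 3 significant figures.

1.68

z = ln(S₂/S₁) / ln(A₂/A₁) = ln(47/18) / ln(111200/3916) = 0.9598 / 3.3463 = 0.2868
c = S₁ / A₁^z = 18 / 3916^0.2868 = 18 / 10.73 = 1.678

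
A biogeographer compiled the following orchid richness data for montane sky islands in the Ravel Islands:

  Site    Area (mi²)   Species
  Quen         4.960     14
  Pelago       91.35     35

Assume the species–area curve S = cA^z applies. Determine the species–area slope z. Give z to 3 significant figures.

0.315

Taking logs: ln S = ln c + z ln A, so z = (ln S₂ − ln S₁)/(ln A₂ − ln A₁).
z = ln(35/14) / ln(91.35/4.96) = ln(2.5) / ln(18.42) = 0.9163 / 2.9133 = 0.3145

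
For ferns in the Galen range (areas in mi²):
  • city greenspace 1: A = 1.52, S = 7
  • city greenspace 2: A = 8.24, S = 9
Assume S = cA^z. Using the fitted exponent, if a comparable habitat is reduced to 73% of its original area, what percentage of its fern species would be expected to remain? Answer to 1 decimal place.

95.4%

z = ln(9/7) / ln(8.24/1.52) = 0.2513 / 1.6903 = 0.1487
S_new/S_old = (A_new/A_old)^z = 0.73^0.1487 = exp(0.1487 × -0.3147) = 0.9543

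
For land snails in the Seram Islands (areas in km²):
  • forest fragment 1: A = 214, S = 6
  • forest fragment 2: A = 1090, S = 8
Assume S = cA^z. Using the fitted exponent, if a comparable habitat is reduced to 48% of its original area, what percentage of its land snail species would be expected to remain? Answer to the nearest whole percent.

z = ln(8/6) / ln(1090/214) = 0.2877 / 1.6280 = 0.1767
S_new/S_old = (A_new/A_old)^z = 0.48^0.1767 = exp(0.1767 × -0.7340) = 0.8784

88%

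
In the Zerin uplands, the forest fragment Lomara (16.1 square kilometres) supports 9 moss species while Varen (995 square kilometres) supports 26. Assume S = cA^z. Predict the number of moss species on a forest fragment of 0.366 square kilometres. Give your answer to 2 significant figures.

z = ln(26/9) / ln(995/16.1) = 1.0609 / 4.1239 = 0.2572
c = 9 / 16.1^0.2572 = 9 / 2.044 = 4.403
S₃ = 4.403 × 0.366^0.2572 = 4.403 × 0.7722 ≈ 3.4

3.4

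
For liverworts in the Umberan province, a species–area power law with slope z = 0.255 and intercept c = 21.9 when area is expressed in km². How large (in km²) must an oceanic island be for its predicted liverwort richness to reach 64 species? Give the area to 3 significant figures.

64 = 21.9 × A^0.255  ⇒  A^0.255 = 64/21.9 = 2.922
ln A = ln(2.922) / 0.255 = 1.0724 / 0.255 = 4.2055
A = e^4.2055 ≈ 67.05 km²

67.1 km²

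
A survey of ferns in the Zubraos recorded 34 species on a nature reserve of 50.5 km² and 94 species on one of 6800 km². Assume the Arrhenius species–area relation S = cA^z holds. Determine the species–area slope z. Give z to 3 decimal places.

0.207

Taking logs: ln S = ln c + z ln A, so z = (ln S₂ − ln S₁)/(ln A₂ − ln A₁).
z = ln(94/34) / ln(6800/50.5) = ln(2.765) / ln(134.7) = 1.0169 / 4.9027 = 0.2074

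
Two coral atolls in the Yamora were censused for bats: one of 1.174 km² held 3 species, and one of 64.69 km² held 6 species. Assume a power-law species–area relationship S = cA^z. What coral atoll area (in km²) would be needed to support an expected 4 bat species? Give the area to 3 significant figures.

z = ln(6/3) / ln(64.69/1.174) = 0.6931 / 4.0092 = 0.1729
c = 3 / 1.174^0.1729 = 3 / 1.028 = 2.918
A = (4/2.918)^(1/0.1729) ⇒ ln A = ln(1.371)/0.1729 = 1.8244
A = e^1.8244 ≈ 6.199 km²

6.20 km²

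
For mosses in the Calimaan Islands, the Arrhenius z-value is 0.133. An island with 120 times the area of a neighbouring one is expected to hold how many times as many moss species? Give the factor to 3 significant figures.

1.89

S₂/S₁ = (A₂/A₁)^z = 120^0.133
ln(S₂/S₁) = 0.133 × ln 120 = 0.133 × 4.7875 = 0.6367
S₂/S₁ = e^0.6367 ≈ 1.89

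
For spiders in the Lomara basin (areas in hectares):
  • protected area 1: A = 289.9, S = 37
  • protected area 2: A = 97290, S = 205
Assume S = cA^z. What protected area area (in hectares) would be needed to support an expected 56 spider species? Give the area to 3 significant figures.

z = ln(205/37) / ln(97290/289.9) = 1.7121 / 5.8159 = 0.2944
c = 37 / 289.9^0.2944 = 37 / 5.307 = 6.972
A = (56/6.972)^(1/0.2944) ⇒ ln A = ln(8.032)/0.2944 = 7.0774
A = e^7.0774 ≈ 1185 hectares

1180 hectares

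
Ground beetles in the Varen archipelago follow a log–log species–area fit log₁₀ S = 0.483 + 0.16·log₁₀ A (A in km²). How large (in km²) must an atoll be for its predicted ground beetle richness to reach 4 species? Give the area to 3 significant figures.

4 = 3.041 × A^0.16  ⇒  A^0.16 = 4/3.041 = 1.315
ln A = ln(1.315) / 0.16 = 0.2741 / 0.16 = 1.7134
A = e^1.7134 ≈ 5.548 km²

5.55 km²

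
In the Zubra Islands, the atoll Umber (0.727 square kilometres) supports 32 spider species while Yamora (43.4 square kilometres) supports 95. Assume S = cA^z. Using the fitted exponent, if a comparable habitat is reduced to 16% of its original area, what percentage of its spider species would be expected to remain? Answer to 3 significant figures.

61.4%

z = ln(95/32) / ln(43.4/0.727) = 1.0881 / 4.0893 = 0.2661
S_new/S_old = (A_new/A_old)^z = 0.16^0.2661 = exp(0.2661 × -1.8326) = 0.6141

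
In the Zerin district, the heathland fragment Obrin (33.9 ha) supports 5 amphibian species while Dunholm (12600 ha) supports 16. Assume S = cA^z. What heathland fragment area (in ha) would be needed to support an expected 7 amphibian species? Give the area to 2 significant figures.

z = ln(16/5) / ln(12600/33.9) = 1.1632 / 5.9180 = 0.1965
c = 5 / 33.9^0.1965 = 5 / 1.999 = 2.502
A = (7/2.502)^(1/0.1965) ⇒ ln A = ln(2.798)/0.1965 = 5.2354
A = e^5.2354 ≈ 187.8 ha

190 ha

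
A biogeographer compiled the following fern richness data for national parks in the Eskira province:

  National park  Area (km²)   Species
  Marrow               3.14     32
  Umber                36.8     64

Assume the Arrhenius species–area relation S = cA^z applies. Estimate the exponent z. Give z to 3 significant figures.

0.282

Taking logs: ln S = ln c + z ln A, so z = (ln S₂ − ln S₁)/(ln A₂ − ln A₁).
z = ln(64/32) / ln(36.8/3.14) = ln(2) / ln(11.72) = 0.6931 / 2.4613 = 0.2816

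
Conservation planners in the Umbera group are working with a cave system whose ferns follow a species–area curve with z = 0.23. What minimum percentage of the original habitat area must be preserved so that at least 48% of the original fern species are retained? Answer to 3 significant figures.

4.11%

Need (A_new/A_old)^0.23 = 0.48, so A_new/A_old = 0.48^(1/0.23) = 0.48^4.348
ln(A_new/A_old) = ln 0.48 / 0.23 = -0.7340 / 0.23 = -3.1912
A_new/A_old = e^-3.1912 ≈ 0.04112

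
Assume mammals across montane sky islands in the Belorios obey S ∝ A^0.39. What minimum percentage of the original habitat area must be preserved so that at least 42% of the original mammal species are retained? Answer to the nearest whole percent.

Need (A_new/A_old)^0.39 = 0.42, so A_new/A_old = 0.42^(1/0.39) = 0.42^2.564
ln(A_new/A_old) = ln 0.42 / 0.39 = -0.8675 / 0.39 = -2.2244
A_new/A_old = e^-2.2244 ≈ 0.1081

11%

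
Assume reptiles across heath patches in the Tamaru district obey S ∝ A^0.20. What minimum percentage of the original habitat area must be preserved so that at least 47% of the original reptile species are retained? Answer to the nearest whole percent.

2%

Need (A_new/A_old)^0.2 = 0.47, so A_new/A_old = 0.47^(1/0.2) = 0.47^5
ln(A_new/A_old) = ln 0.47 / 0.2 = -0.7550 / 0.2 = -3.7751
A_new/A_old = e^-3.7751 ≈ 0.02293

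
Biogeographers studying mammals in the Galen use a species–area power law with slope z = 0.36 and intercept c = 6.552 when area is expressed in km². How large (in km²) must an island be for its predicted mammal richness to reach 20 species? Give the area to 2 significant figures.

22 km²

20 = 6.552 × A^0.36  ⇒  A^0.36 = 20/6.552 = 3.053
ln A = ln(3.053) / 0.36 = 1.1160 / 0.36 = 3.0999
A = e^3.0999 ≈ 22.2 km²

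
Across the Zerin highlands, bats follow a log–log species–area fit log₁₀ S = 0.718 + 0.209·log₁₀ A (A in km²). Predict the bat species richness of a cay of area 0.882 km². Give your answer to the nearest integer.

S = 5.224 × 0.882^0.209 = 5.224 × 0.9741 ≈ 5.089

5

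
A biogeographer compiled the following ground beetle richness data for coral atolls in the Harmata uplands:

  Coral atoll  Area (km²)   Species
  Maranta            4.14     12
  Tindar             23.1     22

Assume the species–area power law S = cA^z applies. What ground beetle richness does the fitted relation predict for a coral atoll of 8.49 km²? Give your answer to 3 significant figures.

15.5

z = ln(22/12) / ln(23.1/4.14) = 0.6061 / 1.7191 = 0.3526
c = 12 / 4.14^0.3526 = 12 / 1.65 = 7.272
S₃ = 7.272 × 8.49^0.3526 = 7.272 × 2.126 ≈ 15.46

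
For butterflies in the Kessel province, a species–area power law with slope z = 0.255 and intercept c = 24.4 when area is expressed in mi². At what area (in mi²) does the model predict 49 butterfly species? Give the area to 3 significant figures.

49 = 24.4 × A^0.255  ⇒  A^0.255 = 49/24.4 = 2.008
ln A = ln(2.008) / 0.255 = 0.6972 / 0.255 = 2.7343
A = e^2.7343 ≈ 15.4 mi²

15.4 mi²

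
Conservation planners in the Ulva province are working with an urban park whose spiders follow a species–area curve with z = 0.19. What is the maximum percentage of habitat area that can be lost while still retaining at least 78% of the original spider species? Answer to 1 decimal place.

73.0%

Need (A_new/A_old)^0.19 = 0.78, so A_new/A_old = 0.78^(1/0.19) = 0.78^5.263
ln(A_new/A_old) = ln 0.78 / 0.19 = -0.2485 / 0.19 = -1.3077
A_new/A_old = e^-1.3077 ≈ 0.2704
Fraction that can be lost = 1 − 0.2704 = 0.7296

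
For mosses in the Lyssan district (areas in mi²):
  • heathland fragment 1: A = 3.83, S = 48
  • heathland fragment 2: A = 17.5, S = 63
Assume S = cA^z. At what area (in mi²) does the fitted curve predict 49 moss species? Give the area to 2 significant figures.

z = ln(63/48) / ln(17.5/3.83) = 0.2719 / 1.5193 = 0.1790
c = 48 / 3.83^0.1790 = 48 / 1.272 = 37.74
A = (49/37.74)^(1/0.1790) ⇒ ln A = ln(1.298)/0.1790 = 1.4581
A = e^1.4581 ≈ 4.298 mi²

4.3 mi²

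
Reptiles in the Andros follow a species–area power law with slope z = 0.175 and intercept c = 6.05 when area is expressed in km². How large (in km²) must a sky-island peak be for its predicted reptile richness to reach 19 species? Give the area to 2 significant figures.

690 km²

19 = 6.05 × A^0.175  ⇒  A^0.175 = 19/6.05 = 3.14
ln A = ln(3.14) / 0.175 = 1.1444 / 0.175 = 6.5393
A = e^6.5393 ≈ 691.8 km²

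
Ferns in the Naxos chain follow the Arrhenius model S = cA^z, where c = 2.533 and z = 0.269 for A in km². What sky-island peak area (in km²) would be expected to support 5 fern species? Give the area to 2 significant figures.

5 = 2.533 × A^0.269  ⇒  A^0.269 = 5/2.533 = 1.974
ln A = ln(1.974) / 0.269 = 0.6800 / 0.269 = 2.5280
A = e^2.5280 ≈ 12.53 km²

13 km²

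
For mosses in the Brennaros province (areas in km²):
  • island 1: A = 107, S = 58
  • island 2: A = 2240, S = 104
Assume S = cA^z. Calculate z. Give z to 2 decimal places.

0.19

Taking logs: ln S = ln c + z ln A, so z = (ln S₂ − ln S₁)/(ln A₂ − ln A₁).
z = ln(104/58) / ln(2240/107) = ln(1.793) / ln(20.93) = 0.5839 / 3.0414 = 0.1920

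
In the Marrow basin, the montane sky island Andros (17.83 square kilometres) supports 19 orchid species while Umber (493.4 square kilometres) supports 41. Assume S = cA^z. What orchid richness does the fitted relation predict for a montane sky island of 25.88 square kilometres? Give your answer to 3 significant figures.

20.7

z = ln(41/19) / ln(493.4/17.83) = 0.7691 / 3.3204 = 0.2316
c = 19 / 17.83^0.2316 = 19 / 1.949 = 9.749
S₃ = 9.749 × 25.88^0.2316 = 9.749 × 2.125 ≈ 20.71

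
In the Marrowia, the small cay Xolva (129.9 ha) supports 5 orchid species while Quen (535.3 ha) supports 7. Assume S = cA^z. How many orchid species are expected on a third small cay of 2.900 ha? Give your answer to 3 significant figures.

2.03

z = ln(7/5) / ln(535.3/129.9) = 0.3365 / 1.4161 = 0.2376
c = 5 / 129.9^0.2376 = 5 / 3.178 = 1.573
S₃ = 1.573 × 2.9^0.2376 = 1.573 × 1.288 ≈ 2.026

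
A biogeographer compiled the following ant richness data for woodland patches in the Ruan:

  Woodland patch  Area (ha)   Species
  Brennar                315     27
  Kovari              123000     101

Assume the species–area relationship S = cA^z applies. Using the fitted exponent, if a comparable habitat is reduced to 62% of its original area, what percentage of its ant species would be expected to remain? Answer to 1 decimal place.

z = ln(101/27) / ln(123000/315) = 1.3193 / 5.9674 = 0.2211
S_new/S_old = (A_new/A_old)^z = 0.62^0.2211 = exp(0.2211 × -0.4780) = 0.8997

90.0%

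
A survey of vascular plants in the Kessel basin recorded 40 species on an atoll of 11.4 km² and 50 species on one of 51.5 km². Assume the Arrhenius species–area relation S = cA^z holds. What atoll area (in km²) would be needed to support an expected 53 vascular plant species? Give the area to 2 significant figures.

76 km²

z = ln(50/40) / ln(51.5/11.4) = 0.2231 / 1.5080 = 0.1480
c = 40 / 11.4^0.1480 = 40 / 1.433 = 27.9
A = (53/27.9)^(1/0.1480) ⇒ ln A = ln(1.899)/0.1480 = 4.3354
A = e^4.3354 ≈ 76.35 km²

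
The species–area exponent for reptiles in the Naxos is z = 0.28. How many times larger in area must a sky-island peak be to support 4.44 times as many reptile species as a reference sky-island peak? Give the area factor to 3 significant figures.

205

(A₂/A₁)^0.28 = 4.44, so A₂/A₁ = 4.44^(1/0.28) = 4.44^3.571
ln(A₂/A₁) = ln 4.44 / 0.28 = 1.4907 / 0.28 = 5.3238
A₂/A₁ = e^5.3238 ≈ 205.2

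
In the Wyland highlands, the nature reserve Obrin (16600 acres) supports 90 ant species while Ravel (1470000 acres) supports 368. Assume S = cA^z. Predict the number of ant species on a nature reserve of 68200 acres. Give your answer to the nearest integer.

z = ln(368/90) / ln(1470000/16600) = 1.4083 / 4.4836 = 0.3141
c = 90 / 16600^0.3141 = 90 / 21.16 = 4.253
S₃ = 4.253 × 68200^0.3141 = 4.253 × 32.98 ≈ 140.3

140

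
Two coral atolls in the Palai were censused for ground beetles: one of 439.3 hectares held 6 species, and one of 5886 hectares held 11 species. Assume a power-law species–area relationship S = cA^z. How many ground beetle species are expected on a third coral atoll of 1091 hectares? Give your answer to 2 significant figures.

z = ln(11/6) / ln(5886/439.3) = 0.6061 / 2.5951 = 0.2336
c = 6 / 439.3^0.2336 = 6 / 4.142 = 1.448
S₃ = 1.448 × 1091^0.2336 = 1.448 × 5.123 ≈ 7.42

7.4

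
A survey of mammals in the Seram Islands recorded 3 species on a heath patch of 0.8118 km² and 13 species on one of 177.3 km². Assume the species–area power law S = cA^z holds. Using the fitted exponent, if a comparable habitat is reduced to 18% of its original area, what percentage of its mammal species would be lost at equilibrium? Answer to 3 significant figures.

37.3%

z = ln(13/3) / ln(177.3/0.8118) = 1.4663 / 5.3863 = 0.2722
S_new/S_old = (A_new/A_old)^z = 0.18^0.2722 = exp(0.2722 × -1.7148) = 0.627
Fraction lost = 1 − 0.627 = 0.373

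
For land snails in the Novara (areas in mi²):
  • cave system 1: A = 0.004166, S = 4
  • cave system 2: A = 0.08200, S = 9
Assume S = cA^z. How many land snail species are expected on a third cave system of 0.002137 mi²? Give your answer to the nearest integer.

3

z = ln(9/4) / ln(0.082/0.004166) = 0.8109 / 2.9798 = 0.2721
c = 4 / 0.004166^0.2721 = 4 / 0.225 = 17.78
S₃ = 17.78 × 0.002137^0.2721 = 17.78 × 0.1876 ≈ 3.335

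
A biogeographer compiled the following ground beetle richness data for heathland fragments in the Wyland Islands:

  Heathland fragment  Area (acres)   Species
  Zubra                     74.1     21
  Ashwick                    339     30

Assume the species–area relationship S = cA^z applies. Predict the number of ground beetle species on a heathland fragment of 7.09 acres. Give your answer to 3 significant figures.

12.1

z = ln(30/21) / ln(339/74.1) = 0.3567 / 1.5206 = 0.2346
c = 21 / 74.1^0.2346 = 21 / 2.745 = 7.649
S₃ = 7.649 × 7.09^0.2346 = 7.649 × 1.583 ≈ 12.11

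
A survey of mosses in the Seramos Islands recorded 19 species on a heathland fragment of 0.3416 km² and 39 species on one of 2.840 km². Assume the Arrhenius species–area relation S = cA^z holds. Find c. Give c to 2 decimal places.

27.36

z = ln(S₂/S₁) / ln(A₂/A₁) = ln(39/19) / ln(2.84/0.3416) = 0.7191 / 2.1179 = 0.3395
c = S₁ / A₁^z = 19 / 0.3416^0.3395 = 19 / 0.6944 = 27.36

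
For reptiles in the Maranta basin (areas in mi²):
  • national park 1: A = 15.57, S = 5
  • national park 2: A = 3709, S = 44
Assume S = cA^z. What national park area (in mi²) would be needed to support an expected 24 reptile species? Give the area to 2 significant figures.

z = ln(44/5) / ln(3709/15.57) = 2.1748 / 5.4732 = 0.3973
c = 5 / 15.57^0.3973 = 5 / 2.977 = 1.68
A = (24/1.68)^(1/0.3973) ⇒ ln A = ln(14.29)/0.3973 = 6.6931
A = e^6.6931 ≈ 806.8 mi²

810 mi²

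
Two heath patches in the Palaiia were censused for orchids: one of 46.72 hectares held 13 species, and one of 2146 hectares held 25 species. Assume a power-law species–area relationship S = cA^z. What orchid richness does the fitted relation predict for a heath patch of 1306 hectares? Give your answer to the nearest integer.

z = ln(25/13) / ln(2146/46.72) = 0.6539 / 3.8272 = 0.1709
c = 13 / 46.72^0.1709 = 13 / 1.929 = 6.74
S₃ = 6.74 × 1306^0.1709 = 6.74 × 3.407 ≈ 22.97

23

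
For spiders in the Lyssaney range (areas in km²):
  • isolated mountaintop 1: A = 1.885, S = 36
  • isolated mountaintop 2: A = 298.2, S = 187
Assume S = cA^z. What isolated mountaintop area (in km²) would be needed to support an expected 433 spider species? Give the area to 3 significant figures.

z = ln(187/36) / ln(298.2/1.885) = 1.6476 / 5.0638 = 0.3254
c = 36 / 1.885^0.3254 = 36 / 1.229 = 29.29
A = (433/29.29)^(1/0.3254) ⇒ ln A = ln(14.78)/0.3254 = 8.2783
A = e^8.2783 ≈ 3938 km²

3940 km²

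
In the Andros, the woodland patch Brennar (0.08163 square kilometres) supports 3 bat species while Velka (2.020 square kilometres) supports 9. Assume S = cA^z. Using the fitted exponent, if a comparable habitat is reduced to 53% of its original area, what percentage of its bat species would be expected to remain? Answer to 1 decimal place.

80.5%

z = ln(9/3) / ln(2.02/0.08163) = 1.0986 / 3.2087 = 0.3424
S_new/S_old = (A_new/A_old)^z = 0.53^0.3424 = exp(0.3424 × -0.6349) = 0.8046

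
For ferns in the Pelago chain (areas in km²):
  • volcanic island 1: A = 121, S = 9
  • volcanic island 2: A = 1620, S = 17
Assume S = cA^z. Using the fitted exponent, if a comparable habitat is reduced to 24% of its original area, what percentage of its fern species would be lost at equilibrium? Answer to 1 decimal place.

z = ln(17/9) / ln(1620/121) = 0.6360 / 2.5944 = 0.2451
S_new/S_old = (A_new/A_old)^z = 0.24^0.2451 = exp(0.2451 × -1.4271) = 0.7048
Fraction lost = 1 − 0.7048 = 0.2952

29.5%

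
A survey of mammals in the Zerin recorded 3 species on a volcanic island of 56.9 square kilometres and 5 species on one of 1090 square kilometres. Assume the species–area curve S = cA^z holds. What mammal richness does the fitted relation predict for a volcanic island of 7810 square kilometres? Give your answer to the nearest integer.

7

z = ln(5/3) / ln(1090/56.9) = 0.5108 / 2.9526 = 0.1730
c = 3 / 56.9^0.1730 = 3 / 2.012 = 1.491
S₃ = 1.491 × 7810^0.1730 = 1.491 × 4.715 ≈ 7.03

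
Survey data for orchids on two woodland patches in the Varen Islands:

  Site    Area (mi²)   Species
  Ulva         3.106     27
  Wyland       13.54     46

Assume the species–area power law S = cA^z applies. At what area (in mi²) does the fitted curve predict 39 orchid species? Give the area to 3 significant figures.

z = ln(46/27) / ln(13.54/3.106) = 0.5328 / 1.4723 = 0.3619
c = 27 / 3.106^0.3619 = 27 / 1.507 = 17.92
A = (39/17.92)^(1/0.3619) ⇒ ln A = ln(2.177)/0.3619 = 2.1495
A = e^2.1495 ≈ 8.58 mi²

8.58 mi²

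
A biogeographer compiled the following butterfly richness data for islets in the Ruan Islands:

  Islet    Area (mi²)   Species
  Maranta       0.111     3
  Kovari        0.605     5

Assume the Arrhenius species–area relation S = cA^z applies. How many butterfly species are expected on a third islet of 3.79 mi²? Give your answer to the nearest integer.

z = ln(5/3) / ln(0.605/0.111) = 0.5108 / 1.6957 = 0.3012
c = 3 / 0.111^0.3012 = 3 / 0.5157 = 5.817
S₃ = 5.817 × 3.79^0.3012 = 5.817 × 1.494 ≈ 8.69

9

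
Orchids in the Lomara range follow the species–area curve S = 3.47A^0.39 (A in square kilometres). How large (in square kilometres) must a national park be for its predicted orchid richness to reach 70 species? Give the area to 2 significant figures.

2200 square kilometres

70 = 3.47 × A^0.39  ⇒  A^0.39 = 70/3.47 = 20.17
ln A = ln(20.17) / 0.39 = 3.0043 / 0.39 = 7.7034
A = e^7.7034 ≈ 2216 square kilometres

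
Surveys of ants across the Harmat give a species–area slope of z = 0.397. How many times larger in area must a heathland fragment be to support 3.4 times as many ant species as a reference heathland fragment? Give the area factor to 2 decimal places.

21.81

(A₂/A₁)^0.397 = 3.4, so A₂/A₁ = 3.4^(1/0.397) = 3.4^2.519
ln(A₂/A₁) = ln 3.4 / 0.397 = 1.2238 / 0.397 = 3.0826
A₂/A₁ = e^3.0826 ≈ 21.81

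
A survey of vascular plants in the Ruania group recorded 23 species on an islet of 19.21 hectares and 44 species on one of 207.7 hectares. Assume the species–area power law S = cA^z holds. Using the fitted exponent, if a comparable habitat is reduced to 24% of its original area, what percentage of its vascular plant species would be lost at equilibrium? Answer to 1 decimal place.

z = ln(44/23) / ln(207.7/19.21) = 0.6487 / 2.3807 = 0.2725
S_new/S_old = (A_new/A_old)^z = 0.24^0.2725 = exp(0.2725 × -1.4271) = 0.6778
Fraction lost = 1 − 0.6778 = 0.3222

32.2%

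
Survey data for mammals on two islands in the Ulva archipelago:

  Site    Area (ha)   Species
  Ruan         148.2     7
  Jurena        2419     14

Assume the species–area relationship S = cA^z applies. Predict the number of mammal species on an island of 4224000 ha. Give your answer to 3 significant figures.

89.3

z = ln(14/7) / ln(2419/148.2) = 0.6931 / 2.7925 = 0.2482
c = 7 / 148.2^0.2482 = 7 / 3.458 = 2.024
S₃ = 2.024 × 4224000^0.2482 = 2.024 × 44.12 ≈ 89.3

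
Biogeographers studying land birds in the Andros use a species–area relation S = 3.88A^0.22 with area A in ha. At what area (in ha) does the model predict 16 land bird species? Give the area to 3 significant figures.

16 = 3.88 × A^0.22  ⇒  A^0.22 = 16/3.88 = 4.124
ln A = ln(4.124) / 0.22 = 1.4168 / 0.22 = 6.4398
A = e^6.4398 ≈ 626.3 ha

626 ha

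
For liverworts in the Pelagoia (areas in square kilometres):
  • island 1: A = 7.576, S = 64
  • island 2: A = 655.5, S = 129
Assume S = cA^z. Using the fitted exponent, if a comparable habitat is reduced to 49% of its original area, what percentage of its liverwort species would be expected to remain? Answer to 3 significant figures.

89.4%

z = ln(129/64) / ln(655.5/7.576) = 0.7009 / 4.4604 = 0.1571
S_new/S_old = (A_new/A_old)^z = 0.49^0.1571 = exp(0.1571 × -0.7133) = 0.894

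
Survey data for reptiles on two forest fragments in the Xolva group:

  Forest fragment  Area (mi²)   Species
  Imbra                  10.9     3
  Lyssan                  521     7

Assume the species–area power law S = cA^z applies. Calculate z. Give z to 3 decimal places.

Taking logs: ln S = ln c + z ln A, so z = (ln S₂ − ln S₁)/(ln A₂ − ln A₁).
z = ln(7/3) / ln(521/10.9) = ln(2.333) / ln(47.8) = 0.8473 / 3.8670 = 0.2191

0.219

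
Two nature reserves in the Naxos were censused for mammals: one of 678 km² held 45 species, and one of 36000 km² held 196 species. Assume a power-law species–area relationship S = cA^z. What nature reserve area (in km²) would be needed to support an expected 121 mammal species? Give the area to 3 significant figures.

9790 km²

z = ln(196/45) / ln(36000/678) = 1.4715 / 3.9721 = 0.3704
c = 45 / 678^0.3704 = 45 / 11.19 = 4.022
A = (121/4.022)^(1/0.3704) ⇒ ln A = ln(30.09)/0.3704 = 9.1893
A = e^9.1893 ≈ 9791 km²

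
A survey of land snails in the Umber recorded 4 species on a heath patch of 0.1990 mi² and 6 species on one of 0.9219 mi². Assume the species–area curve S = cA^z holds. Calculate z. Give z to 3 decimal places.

Taking logs: ln S = ln c + z ln A, so z = (ln S₂ − ln S₁)/(ln A₂ − ln A₁).
z = ln(6/4) / ln(0.9219/0.199) = ln(1.5) / ln(4.633) = 0.4055 / 1.5331 = 0.2645

0.264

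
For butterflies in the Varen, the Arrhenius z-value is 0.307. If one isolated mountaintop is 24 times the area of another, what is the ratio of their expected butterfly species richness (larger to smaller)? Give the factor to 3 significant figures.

2.65

S₂/S₁ = (A₂/A₁)^z = 24^0.307
ln(S₂/S₁) = 0.307 × ln 24 = 0.307 × 3.1781 = 0.9757
S₂/S₁ = e^0.9757 ≈ 2.653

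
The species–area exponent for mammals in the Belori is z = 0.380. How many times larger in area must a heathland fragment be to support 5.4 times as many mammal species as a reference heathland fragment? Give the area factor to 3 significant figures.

84.6

(A₂/A₁)^0.38 = 5.4, so A₂/A₁ = 5.4^(1/0.38) = 5.4^2.632
ln(A₂/A₁) = ln 5.4 / 0.38 = 1.6864 / 0.38 = 4.4379
A₂/A₁ = e^4.4379 ≈ 84.6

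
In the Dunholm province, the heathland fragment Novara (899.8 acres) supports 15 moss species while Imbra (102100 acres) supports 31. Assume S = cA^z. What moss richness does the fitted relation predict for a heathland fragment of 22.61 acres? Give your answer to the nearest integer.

z = ln(31/15) / ln(102100/899.8) = 0.7259 / 4.7315 = 0.1534
c = 15 / 899.8^0.1534 = 15 / 2.839 = 5.283
S₃ = 5.283 × 22.61^0.1534 = 5.283 × 1.614 ≈ 8.524

9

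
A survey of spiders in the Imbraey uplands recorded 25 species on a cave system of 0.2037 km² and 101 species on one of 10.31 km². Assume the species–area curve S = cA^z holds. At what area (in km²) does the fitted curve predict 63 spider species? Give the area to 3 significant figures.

2.74 km²

z = ln(101/25) / ln(10.31/0.2037) = 1.3962 / 3.9242 = 0.3558
c = 25 / 0.2037^0.3558 = 25 / 0.5677 = 44.04
A = (63/44.04)^(1/0.3558) ⇒ ln A = ln(1.431)/0.3558 = 1.0066
A = e^1.0066 ≈ 2.736 km²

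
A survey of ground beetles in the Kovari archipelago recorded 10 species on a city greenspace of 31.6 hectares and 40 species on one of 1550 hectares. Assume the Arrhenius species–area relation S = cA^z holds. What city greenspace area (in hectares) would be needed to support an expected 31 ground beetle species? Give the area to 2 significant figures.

z = ln(40/10) / ln(1550/31.6) = 1.3863 / 3.8929 = 0.3561
c = 10 / 31.6^0.3561 = 10 / 3.42 = 2.924
A = (31/2.924)^(1/0.3561) ⇒ ln A = ln(10.6)/0.3561 = 6.6302
A = e^6.6302 ≈ 757.7 hectares

760 hectares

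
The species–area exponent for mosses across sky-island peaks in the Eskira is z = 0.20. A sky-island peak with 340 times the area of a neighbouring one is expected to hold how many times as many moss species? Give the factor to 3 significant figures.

S₂/S₁ = (A₂/A₁)^z = 340^0.2
ln(S₂/S₁) = 0.2 × ln 340 = 0.2 × 5.8289 = 1.1658
S₂/S₁ = e^1.1658 ≈ 3.208

3.21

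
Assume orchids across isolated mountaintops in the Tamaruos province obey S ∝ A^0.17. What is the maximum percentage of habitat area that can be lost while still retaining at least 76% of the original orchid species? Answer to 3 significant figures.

80.1%

Need (A_new/A_old)^0.17 = 0.76, so A_new/A_old = 0.76^(1/0.17) = 0.76^5.882
ln(A_new/A_old) = ln 0.76 / 0.17 = -0.2744 / 0.17 = -1.6143
A_new/A_old = e^-1.6143 ≈ 0.199
Fraction that can be lost = 1 − 0.199 = 0.801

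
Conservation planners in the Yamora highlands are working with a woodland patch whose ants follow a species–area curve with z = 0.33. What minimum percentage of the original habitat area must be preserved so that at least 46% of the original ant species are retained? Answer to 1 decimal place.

9.5%

Need (A_new/A_old)^0.33 = 0.46, so A_new/A_old = 0.46^(1/0.33) = 0.46^3.03
ln(A_new/A_old) = ln 0.46 / 0.33 = -0.7765 / 0.33 = -2.3531
A_new/A_old = e^-2.3531 ≈ 0.09507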